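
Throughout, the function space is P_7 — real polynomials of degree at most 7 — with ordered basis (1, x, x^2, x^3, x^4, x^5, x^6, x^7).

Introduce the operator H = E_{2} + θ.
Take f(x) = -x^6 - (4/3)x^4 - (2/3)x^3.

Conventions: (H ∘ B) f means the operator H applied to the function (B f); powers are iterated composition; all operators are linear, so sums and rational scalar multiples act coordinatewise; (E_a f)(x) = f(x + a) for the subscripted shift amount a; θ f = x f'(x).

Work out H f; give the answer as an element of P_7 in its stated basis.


the image equals g(x) = -7x^6 - 12x^5 - (200/3)x^4 - (520/3)x^3 - 276x^2 - (728/3)x - 272/3

E_{2} f = -x^6 - 12x^5 - (184/3)x^4 - (514/3)x^3 - 276x^2 - (728/3)x - 272/3
θ f = -6x^6 - (16/3)x^4 - 2x^3
(E_{2} + θ) f = -7x^6 - 12x^5 - (200/3)x^4 - (520/3)x^3 - 276x^2 - (728/3)x - 272/3


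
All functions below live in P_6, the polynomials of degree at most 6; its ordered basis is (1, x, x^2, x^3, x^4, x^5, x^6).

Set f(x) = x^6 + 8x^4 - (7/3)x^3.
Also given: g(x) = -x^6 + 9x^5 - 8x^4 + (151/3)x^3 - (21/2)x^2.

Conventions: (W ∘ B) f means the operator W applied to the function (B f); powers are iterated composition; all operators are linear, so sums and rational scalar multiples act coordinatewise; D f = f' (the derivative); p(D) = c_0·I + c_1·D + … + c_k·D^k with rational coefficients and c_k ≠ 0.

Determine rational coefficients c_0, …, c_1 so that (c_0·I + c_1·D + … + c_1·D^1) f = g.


D^0 f = x^6 + 8x^4 - (7/3)x^3
D^1 f = 6x^5 + 32x^3 - 7x^2
matching coefficients of g against c_0 f + c_1 Df + … from the top degree down determines the c_i
solution: c_0 = -1, c_1 = 3/2

c_0 = -1, c_1 = 3/2


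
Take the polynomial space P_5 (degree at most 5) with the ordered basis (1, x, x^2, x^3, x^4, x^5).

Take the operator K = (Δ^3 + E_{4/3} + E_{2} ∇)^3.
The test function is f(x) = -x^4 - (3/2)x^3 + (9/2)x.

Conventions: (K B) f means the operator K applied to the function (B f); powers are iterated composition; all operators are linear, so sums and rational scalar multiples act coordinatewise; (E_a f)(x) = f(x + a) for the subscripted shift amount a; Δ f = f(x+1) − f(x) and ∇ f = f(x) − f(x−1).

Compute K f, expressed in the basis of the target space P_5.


Δ f = -4x^3 - (21/2)x^2 - (17/2)x + 2
Δ Δ f = -12x^2 - 33x - 23
Δ Δ Δ f = -24x - 45
E_{4/3} f = -x^4 - (41/6)x^3 - (50/3)x^2 - (701/54)x - 58/81
∇ f = -4x^3 + (3/2)x^2 + (1/2)x + 4
E_{2} ∇ f = -4x^3 - (45/2)x^2 - (83/2)x - 21
(Δ^3 + E_{4/3} + E_{2} ∇) f = -x^4 - (65/6)x^3 - (235/6)x^2 - (2119/27)x - 5404/81
Δ (Δ^3 + E_{4/3} + E_{2} ∇) f = -4x^3 - (77/2)x^2 - (689/6)x - 3496/27
Δ Δ (Δ^3 + E_{4/3} + E_{2} ∇) f = -12x^2 - 89x - 472/3
Δ Δ Δ (Δ^3 + E_{4/3} + E_{2} ∇) f = -24x - 101
E_{4/3} (Δ^3 + E_{4/3} + E_{2} ∇) f = -x^4 - (97/6)x^3 - (559/6)x^2 - (6755/27)x - 21856/81
∇ (Δ^3 + E_{4/3} + E_{2} ∇) f = -4x^3 - (53/2)x^2 - (299/6)x - 1327/27
E_{2} ∇ (Δ^3 + E_{4/3} + E_{2} ∇) f = -4x^3 - (101/2)x^2 - (1223/6)x - 7744/27
(Δ^3 + E_{4/3} + E_{2} ∇) (Δ^3 + E_{4/3} + E_{2} ∇) f = -x^4 - (121/6)x^3 - (431/3)x^2 - (25813/54)x - 53269/81
Δ (Δ^3 + E_{4/3} + E_{2} ∇) (Δ^3 + E_{4/3} + E_{2} ∇) f = -4x^3 - (133/2)x^2 - (2111/6)x - 17357/27
Δ Δ (Δ^3 + E_{4/3} + E_{2} ∇) (Δ^3 + E_{4/3} + E_{2} ∇) f = -12x^2 - 145x - 1267/3
Δ Δ Δ (Δ^3 + E_{4/3} + E_{2} ∇) (Δ^3 + E_{4/3} + E_{2} ∇) f = -24x - 157
E_{4/3} (Δ^3 + E_{4/3} + E_{2} ∇) (Δ^3 + E_{4/3} + E_{2} ∇) f = -x^4 - (51/2)x^3 - 235x^2 - (5869/6)x - 43237/27
∇ (Δ^3 + E_{4/3} + E_{2} ∇) (Δ^3 + E_{4/3} + E_{2} ∇) f = -4x^3 - (109/2)x^2 - (1385/6)x - 9545/27
E_{2} ∇ (Δ^3 + E_{4/3} + E_{2} ∇) (Δ^3 + E_{4/3} + E_{2} ∇) f = -4x^3 - (157/2)x^2 - (2981/6)x - 28760/27
(Δ^3 + E_{4/3} + E_{2} ∇) (Δ^3 + E_{4/3} + E_{2} ∇) (Δ^3 + E_{4/3} + E_{2} ∇) f = -x^4 - (59/2)x^3 - (627/2)x^2 - 1499x - 25412/9

the image equals g(x) = -x^4 - (59/2)x^3 - (627/2)x^2 - 1499x - 25412/9


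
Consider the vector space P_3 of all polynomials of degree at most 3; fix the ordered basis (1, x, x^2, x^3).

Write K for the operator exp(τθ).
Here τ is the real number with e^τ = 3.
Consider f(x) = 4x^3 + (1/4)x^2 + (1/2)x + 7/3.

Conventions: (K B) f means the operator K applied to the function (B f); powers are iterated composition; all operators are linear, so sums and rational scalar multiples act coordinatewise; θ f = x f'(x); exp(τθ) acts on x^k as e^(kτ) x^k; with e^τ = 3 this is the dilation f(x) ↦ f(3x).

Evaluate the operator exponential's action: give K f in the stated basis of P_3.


the result is g(x) = 108x^3 + (9/4)x^2 + (3/2)x + 7/3

exp(τθ) x^k = e^(kτ) x^k; with e^τ = 3 this sends x^k to 3^k x^k
x ↦ 3 x
x^2 ↦ 9 x^2
x^3 ↦ 27 x^3
applying this coordinatewise to f: exp(τθ) f = 108x^3 + (9/4)x^2 + (3/2)x + 7/3


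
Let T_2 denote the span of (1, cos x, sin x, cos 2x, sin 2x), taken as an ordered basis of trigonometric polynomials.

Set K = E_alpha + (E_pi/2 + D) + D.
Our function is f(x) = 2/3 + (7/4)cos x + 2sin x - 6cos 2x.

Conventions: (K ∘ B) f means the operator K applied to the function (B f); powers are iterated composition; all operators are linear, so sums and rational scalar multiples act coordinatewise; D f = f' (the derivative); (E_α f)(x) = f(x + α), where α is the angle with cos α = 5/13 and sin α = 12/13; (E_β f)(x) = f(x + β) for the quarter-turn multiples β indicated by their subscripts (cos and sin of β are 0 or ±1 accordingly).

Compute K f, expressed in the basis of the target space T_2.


E_alpha f = 2/3 + (131/52)cos x - (11/13)sin x + (714/169)cos 2x + (720/169)sin 2x
E_pi/2 f = 2/3 + 2cos x - (7/4)sin x + 6cos 2x
D f = 2cos x - (7/4)sin x + 12sin 2x
(E_pi/2 + D) f = 2/3 + 4cos x - (7/2)sin x + 6cos 2x + 12sin 2x
D f = 2cos x - (7/4)sin x + 12sin 2x
(E_alpha + (E_pi/2 + D) + D) f = 4/3 + (443/52)cos x - (317/52)sin x + (1728/169)cos 2x + (4776/169)sin 2x

the result is g(x) = 4/3 + (443/52)cos x - (317/52)sin x + (1728/169)cos 2x + (4776/169)sin 2x


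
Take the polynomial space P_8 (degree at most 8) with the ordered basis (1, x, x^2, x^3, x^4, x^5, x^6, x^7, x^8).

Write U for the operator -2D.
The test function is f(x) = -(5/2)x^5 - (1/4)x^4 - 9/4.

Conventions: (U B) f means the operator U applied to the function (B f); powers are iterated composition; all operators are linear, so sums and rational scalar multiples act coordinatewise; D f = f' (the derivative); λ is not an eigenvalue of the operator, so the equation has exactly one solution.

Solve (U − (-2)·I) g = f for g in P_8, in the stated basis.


write g with unknown coordinates in the stated basis and equate coefficients in (U − (-2)·I) g = f
solving from the highest basis element down gives g = -(5/4)x^5 - (51/8)x^4 - (51/2)x^3 - (153/2)x^2 - 153x - 1233/8
check: U g = (25/2)x^4 + 51x^3 + 153x^2 + 306x + 306
so U g − (-2)·g = -(5/2)x^5 - (1/4)x^4 - 9/4 = f ✓

the image equals g(x) = -(5/4)x^5 - (51/8)x^4 - (51/2)x^3 - (153/2)x^2 - 153x - 1233/8


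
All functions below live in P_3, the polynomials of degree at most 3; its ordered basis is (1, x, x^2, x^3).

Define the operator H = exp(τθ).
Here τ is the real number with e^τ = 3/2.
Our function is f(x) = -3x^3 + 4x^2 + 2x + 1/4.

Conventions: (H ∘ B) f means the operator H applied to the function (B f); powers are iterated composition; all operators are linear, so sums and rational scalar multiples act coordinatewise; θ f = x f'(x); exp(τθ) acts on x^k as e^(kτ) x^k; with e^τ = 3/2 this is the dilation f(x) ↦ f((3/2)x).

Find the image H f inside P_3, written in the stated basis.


exp(τθ) x^k = e^(kτ) x^k; with e^τ = 3/2 this sends x^k to (3/2)^k x^k
x ↦ 3/2 x
x^2 ↦ 9/4 x^2
x^3 ↦ 27/8 x^3
applying this coordinatewise to f: exp(τθ) f = -(81/8)x^3 + 9x^2 + 3x + 1/4

the result is g(x) = -(81/8)x^3 + 9x^2 + 3x + 1/4


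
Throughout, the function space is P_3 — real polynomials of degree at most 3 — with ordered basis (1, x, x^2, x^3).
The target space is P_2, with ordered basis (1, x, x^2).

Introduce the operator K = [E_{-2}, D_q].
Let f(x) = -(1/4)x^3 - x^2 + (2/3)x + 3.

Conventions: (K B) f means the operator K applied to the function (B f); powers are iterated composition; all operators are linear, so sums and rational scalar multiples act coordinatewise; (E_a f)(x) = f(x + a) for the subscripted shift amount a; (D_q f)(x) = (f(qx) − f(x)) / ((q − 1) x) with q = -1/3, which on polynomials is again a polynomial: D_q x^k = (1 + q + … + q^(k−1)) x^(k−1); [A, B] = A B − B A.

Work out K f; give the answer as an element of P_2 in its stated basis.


D_q f = -(7/36)x^2 - (2/3)x + 2/3
E_{-2} D_q f = -(7/36)x^2 + (1/9)x + 11/9
E_{-2} f = -(1/4)x^3 + (1/2)x^2 + (5/3)x - 1/3
D_q E_{-2} f = -(7/36)x^2 + (1/3)x + 5/3
[E_{-2}, D_q] f = -(2/9)x - 4/9

the result is g(x) = -(2/9)x - 4/9


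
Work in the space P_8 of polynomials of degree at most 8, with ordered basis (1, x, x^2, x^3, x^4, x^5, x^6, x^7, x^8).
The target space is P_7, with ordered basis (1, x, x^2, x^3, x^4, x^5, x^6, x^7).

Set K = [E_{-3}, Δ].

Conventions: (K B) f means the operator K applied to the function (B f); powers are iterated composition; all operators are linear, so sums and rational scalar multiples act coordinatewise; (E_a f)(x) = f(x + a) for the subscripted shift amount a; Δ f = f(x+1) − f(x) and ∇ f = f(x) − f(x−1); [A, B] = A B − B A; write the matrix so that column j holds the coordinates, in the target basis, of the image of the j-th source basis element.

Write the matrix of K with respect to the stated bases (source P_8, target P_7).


the matrix is [[0, 0, 0, 0, 0, 0, 0, 0, 0]; [0, 0, 0, 0, 0, 0, 0, 0, 0]; [0, 0, 0, 0, 0, 0, 0, 0, 0]; [0, 0, 0, 0, 0, 0, 0, 0, 0]; [0, 0, 0, 0, 0, 0, 0, 0, 0]; [0, 0, 0, 0, 0, 0, 0, 0, 0]; [0, 0, 0, 0, 0, 0, 0, 0, 0]; [0, 0, 0, 0, 0, 0, 0, 0, 0]] (rows listed top to bottom)

image of 1: 0
image of x: 0
image of x^2: 0
image of x^3: 0
image of x^4: 0
image of x^5: 0
image of x^6: 0
image of x^7: 0
image of x^8: 0
each image's coordinates form column j of the matrix


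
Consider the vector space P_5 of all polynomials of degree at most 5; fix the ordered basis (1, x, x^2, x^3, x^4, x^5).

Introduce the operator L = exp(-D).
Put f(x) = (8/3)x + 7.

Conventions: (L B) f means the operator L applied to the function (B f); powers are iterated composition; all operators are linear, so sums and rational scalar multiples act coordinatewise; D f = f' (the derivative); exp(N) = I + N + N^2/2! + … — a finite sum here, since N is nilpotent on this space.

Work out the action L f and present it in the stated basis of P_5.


order-1 term: -8/3
the series for exp(-D) f terminates at order 1
exp(-D) f = (8/3)x + 13/3

the result is g(x) = (8/3)x + 13/3


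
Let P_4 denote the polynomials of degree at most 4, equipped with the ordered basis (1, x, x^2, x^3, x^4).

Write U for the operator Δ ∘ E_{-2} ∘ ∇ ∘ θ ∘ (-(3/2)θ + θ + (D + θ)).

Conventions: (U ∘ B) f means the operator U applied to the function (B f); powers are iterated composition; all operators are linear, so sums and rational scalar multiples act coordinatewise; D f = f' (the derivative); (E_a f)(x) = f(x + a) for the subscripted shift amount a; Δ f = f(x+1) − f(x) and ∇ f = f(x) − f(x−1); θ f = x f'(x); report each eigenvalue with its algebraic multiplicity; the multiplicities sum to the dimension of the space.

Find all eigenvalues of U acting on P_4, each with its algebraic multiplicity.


λ = 0 (multiplicity 5)

image of 1: 0
image of x: 0
image of x^2: 4
image of x^3: 27x - 42
image of x^4: 96x^2 - 312x + 256
the matrix is upper triangular; its diagonal is (0, 0, 0, 0, 0)
for a triangular matrix the eigenvalues are the diagonal entries, with algebraic multiplicity their repetition count


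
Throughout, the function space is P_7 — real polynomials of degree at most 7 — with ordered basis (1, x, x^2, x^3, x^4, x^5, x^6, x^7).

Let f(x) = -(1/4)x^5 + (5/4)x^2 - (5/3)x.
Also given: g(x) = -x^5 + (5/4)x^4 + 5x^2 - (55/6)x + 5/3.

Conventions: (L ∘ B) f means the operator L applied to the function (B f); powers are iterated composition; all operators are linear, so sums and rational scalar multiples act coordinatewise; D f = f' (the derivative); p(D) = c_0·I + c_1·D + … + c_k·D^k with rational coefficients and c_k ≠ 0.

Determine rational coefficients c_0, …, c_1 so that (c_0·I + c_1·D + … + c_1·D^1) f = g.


D^0 f = -(1/4)x^5 + (5/4)x^2 - (5/3)x
D^1 f = -(5/4)x^4 + (5/2)x - 5/3
matching coefficients of g against c_0 f + c_1 Df + … from the top degree down determines the c_i
solution: c_0 = 4, c_1 = -1

c_0 = 4, c_1 = -1


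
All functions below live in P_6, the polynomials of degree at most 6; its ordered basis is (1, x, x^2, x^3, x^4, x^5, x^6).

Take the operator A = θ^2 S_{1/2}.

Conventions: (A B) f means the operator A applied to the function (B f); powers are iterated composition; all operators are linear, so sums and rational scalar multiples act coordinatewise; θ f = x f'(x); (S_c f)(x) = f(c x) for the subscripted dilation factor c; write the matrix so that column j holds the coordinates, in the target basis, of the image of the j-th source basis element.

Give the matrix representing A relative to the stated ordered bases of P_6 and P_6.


image of 1: 0
image of x: (1/2)x
image of x^2: x^2
image of x^3: (9/8)x^3
image of x^4: x^4
image of x^5: (25/32)x^5
image of x^6: (9/16)x^6
each image's coordinates form column j of the matrix

the matrix is [[0, 0, 0, 0, 0, 0, 0]; [0, 1/2, 0, 0, 0, 0, 0]; [0, 0, 1, 0, 0, 0, 0]; [0, 0, 0, 9/8, 0, 0, 0]; [0, 0, 0, 0, 1, 0, 0]; [0, 0, 0, 0, 0, 25/32, 0]; [0, 0, 0, 0, 0, 0, 9/16]] (rows listed top to bottom)


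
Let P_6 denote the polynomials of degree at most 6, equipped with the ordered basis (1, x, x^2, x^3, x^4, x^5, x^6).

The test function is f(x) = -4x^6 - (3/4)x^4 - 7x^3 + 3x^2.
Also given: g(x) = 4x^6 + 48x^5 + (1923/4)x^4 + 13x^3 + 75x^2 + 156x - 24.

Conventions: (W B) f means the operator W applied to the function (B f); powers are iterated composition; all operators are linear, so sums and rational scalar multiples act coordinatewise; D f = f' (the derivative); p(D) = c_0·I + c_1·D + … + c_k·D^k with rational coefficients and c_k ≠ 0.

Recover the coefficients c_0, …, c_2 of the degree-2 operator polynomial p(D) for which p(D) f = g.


p(D) = -I − 2·D − 4·D^2, i.e. c_0 = -1, c_1 = -2, c_2 = -4

D^0 f = -4x^6 - (3/4)x^4 - 7x^3 + 3x^2
D^1 f = -24x^5 - 3x^3 - 21x^2 + 6x
D^2 f = -120x^4 - 9x^2 - 42x + 6
matching coefficients of g against c_0 f + c_1 Df + … from the top degree down determines the c_i
solution: c_0 = -1, c_1 = -2, c_2 = -4


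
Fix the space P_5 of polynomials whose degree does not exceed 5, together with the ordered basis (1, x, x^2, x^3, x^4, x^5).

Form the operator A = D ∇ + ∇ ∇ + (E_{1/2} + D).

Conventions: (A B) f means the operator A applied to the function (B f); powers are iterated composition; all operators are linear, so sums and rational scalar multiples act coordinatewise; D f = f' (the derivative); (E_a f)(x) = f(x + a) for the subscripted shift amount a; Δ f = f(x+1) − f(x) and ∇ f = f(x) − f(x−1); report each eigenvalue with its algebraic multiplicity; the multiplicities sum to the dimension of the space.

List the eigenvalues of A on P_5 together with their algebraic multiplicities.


λ = 1 (multiplicity 6)

image of 1: 1
image of x: x + 3/2
image of x^2: x^2 + 3x + 17/4
image of x^3: x^3 + (9/2)x^2 + (51/4)x - 71/8
image of x^4: x^4 + 6x^3 + (51/2)x^2 - (71/2)x + 289/16
image of x^5: x^5 + (15/2)x^4 + (85/2)x^3 - (355/4)x^2 + (1445/16)x - 1119/32
the matrix is upper triangular; its diagonal is (1, 1, 1, 1, 1, 1)
for a triangular matrix the eigenvalues are the diagonal entries, with algebraic multiplicity their repetition count


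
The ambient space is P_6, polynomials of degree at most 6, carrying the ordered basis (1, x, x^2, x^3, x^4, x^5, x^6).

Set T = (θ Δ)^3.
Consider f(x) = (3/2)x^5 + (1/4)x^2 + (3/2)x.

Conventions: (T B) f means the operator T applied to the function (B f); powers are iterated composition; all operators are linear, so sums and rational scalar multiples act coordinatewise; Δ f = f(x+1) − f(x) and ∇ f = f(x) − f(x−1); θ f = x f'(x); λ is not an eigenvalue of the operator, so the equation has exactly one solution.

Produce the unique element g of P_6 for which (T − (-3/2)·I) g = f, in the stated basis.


the result is g(x) = x^5 - (5759/6)x^2 - 1039x

write g with unknown coordinates in the stated basis and equate coefficients in (T − (-3/2)·I) g = f
solving from the highest basis element down gives g = x^5 - (5759/6)x^2 - 1039x
check: T g = 1440x^2 + 1560x
so T g − (-3/2)·g = (3/2)x^5 + (1/4)x^2 + (3/2)x = f ✓


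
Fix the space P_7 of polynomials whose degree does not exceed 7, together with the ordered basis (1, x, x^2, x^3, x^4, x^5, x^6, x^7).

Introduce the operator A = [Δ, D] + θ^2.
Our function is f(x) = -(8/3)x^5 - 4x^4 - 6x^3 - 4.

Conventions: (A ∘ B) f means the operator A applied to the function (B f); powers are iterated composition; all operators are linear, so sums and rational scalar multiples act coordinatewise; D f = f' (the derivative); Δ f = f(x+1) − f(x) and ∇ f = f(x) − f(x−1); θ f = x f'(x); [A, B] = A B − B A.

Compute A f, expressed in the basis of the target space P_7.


g(x) = -(200/3)x^5 - 64x^4 - 54x^3

D f = -(40/3)x^4 - 16x^3 - 18x^2
Δ D f = -(160/3)x^3 - 128x^2 - (412/3)x - 142/3
Δ f = -(40/3)x^4 - (128/3)x^3 - (206/3)x^2 - (142/3)x - 38/3
D Δ f = -(160/3)x^3 - 128x^2 - (412/3)x - 142/3
[Δ, D] f = 0
θ f = -(40/3)x^5 - 16x^4 - 18x^3
θ θ f = -(200/3)x^5 - 64x^4 - 54x^3
([Δ, D] + θ^2) f = -(200/3)x^5 - 64x^4 - 54x^3


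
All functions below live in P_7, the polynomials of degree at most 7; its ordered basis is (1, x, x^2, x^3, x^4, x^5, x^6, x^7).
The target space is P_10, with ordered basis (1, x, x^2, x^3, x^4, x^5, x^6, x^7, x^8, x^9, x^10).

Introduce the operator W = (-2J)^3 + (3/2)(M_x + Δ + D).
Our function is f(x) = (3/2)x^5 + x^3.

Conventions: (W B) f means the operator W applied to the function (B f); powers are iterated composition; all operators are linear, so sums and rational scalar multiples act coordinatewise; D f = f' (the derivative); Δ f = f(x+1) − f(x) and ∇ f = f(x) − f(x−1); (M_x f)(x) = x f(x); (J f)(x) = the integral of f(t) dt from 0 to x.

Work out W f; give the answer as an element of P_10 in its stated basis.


J f = (1/4)x^6 + (1/4)x^4
(-2J) f = -(1/2)x^6 - (1/2)x^4
J (-2J) f = -(1/14)x^7 - (1/10)x^5
(-2J) (-2J) f = (1/7)x^7 + (1/5)x^5
J (-2J) (-2J) f = (1/56)x^8 + (1/30)x^6
(-2J) (-2J) (-2J) f = -(1/28)x^8 - (1/15)x^6
M_x f = (3/2)x^6 + x^4
Δ f = (15/2)x^4 + 15x^3 + 18x^2 + (21/2)x + 5/2
D f = (15/2)x^4 + 3x^2
(M_x + Δ + D) f = (3/2)x^6 + 16x^4 + 15x^3 + 21x^2 + (21/2)x + 5/2
((3/2)(M_x + Δ + D)) f = (9/4)x^6 + 24x^4 + (45/2)x^3 + (63/2)x^2 + (63/4)x + 15/4
((-2J)^3 + (3/2)(M_x + Δ + D)) f = -(1/28)x^8 + (131/60)x^6 + 24x^4 + (45/2)x^3 + (63/2)x^2 + (63/4)x + 15/4

the image equals g(x) = -(1/28)x^8 + (131/60)x^6 + 24x^4 + (45/2)x^3 + (63/2)x^2 + (63/4)x + 15/4


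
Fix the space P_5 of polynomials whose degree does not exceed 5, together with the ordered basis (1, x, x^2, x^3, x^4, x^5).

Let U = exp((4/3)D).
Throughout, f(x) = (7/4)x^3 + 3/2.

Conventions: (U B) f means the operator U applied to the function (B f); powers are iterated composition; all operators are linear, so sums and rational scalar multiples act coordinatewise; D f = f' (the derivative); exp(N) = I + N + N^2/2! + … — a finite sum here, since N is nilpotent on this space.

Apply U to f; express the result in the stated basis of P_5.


order-1 term: 7x^2
order-2 term: (28/3)x
order-3 term: 112/27
the series for exp((4/3)D) f terminates at order 3
exp((4/3)D) f = (7/4)x^3 + 7x^2 + (28/3)x + 305/54

g(x) = (7/4)x^3 + 7x^2 + (28/3)x + 305/54


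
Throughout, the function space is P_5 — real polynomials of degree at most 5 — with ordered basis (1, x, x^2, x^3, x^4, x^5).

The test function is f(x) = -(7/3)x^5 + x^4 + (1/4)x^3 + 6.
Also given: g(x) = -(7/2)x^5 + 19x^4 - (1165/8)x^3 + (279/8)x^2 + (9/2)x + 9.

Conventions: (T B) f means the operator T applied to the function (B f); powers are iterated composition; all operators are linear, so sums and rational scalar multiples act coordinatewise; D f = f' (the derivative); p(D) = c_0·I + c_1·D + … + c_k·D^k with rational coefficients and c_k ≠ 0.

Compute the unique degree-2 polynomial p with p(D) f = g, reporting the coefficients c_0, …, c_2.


p(D) = (3/2)·I − (3/2)·D + 3·D^2, i.e. c_0 = 3/2, c_1 = -3/2, c_2 = 3

D^0 f = -(7/3)x^5 + x^4 + (1/4)x^3 + 6
D^1 f = -(35/3)x^4 + 4x^3 + (3/4)x^2
D^2 f = -(140/3)x^3 + 12x^2 + (3/2)x
matching coefficients of g against c_0 f + c_1 Df + … from the top degree down determines the c_i
solution: c_0 = 3/2, c_1 = -3/2, c_2 = 3


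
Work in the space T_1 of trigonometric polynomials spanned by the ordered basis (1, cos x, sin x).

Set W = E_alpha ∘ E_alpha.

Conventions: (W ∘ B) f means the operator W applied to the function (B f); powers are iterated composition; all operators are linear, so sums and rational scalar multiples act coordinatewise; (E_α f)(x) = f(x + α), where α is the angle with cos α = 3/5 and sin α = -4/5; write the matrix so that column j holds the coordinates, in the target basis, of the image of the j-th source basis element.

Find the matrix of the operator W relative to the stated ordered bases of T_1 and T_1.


the matrix is [[1, 0, 0]; [0, -7/25, -24/25]; [0, 24/25, -7/25]] (rows listed top to bottom)

image of 1: 1
image of cos x: -(7/25)cos x + (24/25)sin x
image of sin x: -(24/25)cos x - (7/25)sin x
each image's coordinates form column j of the matrix


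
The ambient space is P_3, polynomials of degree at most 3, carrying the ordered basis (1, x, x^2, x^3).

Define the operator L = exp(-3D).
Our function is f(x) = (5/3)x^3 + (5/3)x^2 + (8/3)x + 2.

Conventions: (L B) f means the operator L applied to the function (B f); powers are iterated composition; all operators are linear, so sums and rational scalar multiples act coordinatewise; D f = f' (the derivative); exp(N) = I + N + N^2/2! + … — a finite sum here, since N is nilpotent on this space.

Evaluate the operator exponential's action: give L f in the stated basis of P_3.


order-1 term: -15x^2 - 10x - 8
order-2 term: 45x + 15
order-3 term: -45
the series for exp(-3D) f terminates at order 3
exp(-3D) f = (5/3)x^3 - (40/3)x^2 + (113/3)x - 36

g(x) = (5/3)x^3 - (40/3)x^2 + (113/3)x - 36


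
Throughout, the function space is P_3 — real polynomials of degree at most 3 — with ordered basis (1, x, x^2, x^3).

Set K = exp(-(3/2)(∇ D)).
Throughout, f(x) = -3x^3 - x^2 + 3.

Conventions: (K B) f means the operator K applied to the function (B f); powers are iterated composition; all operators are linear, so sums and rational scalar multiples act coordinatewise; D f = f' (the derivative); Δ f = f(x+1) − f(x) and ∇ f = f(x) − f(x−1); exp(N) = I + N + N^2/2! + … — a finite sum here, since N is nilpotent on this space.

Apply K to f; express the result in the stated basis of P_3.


g(x) = -3x^3 - x^2 + 27x - 15/2

order-1 term: 27x - 21/2
the series for exp(-(3/2)(∇ D)) f terminates at order 1
exp(-(3/2)(∇ D)) f = -3x^3 - x^2 + 27x - 15/2


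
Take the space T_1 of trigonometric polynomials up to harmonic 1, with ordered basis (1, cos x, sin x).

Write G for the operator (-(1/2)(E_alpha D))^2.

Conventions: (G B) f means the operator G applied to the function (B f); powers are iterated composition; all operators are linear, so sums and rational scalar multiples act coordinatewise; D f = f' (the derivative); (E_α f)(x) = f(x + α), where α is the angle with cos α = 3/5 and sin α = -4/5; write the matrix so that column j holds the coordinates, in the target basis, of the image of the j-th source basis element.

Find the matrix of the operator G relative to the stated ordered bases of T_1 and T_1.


the matrix is [[0, 0, 0]; [0, 7/100, 6/25]; [0, -6/25, 7/100]] (rows listed top to bottom)

image of 1: 0
image of cos x: (7/100)cos x - (6/25)sin x
image of sin x: (6/25)cos x + (7/100)sin x
each image's coordinates form column j of the matrix


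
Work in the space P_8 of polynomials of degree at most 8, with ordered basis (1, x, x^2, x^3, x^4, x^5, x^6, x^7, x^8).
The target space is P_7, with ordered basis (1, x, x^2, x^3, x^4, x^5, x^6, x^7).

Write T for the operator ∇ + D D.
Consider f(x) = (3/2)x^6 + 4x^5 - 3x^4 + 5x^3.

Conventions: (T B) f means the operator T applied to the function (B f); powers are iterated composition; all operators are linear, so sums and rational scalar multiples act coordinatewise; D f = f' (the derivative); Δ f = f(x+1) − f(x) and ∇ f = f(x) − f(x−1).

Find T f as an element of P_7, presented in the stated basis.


g(x) = 9x^5 + (85/2)x^4 + 58x^3 + (29/2)x^2 - 8x + 21/2

∇ f = 9x^5 - (5/2)x^4 - 22x^3 + (101/2)x^2 - 38x + 21/2
D f = 9x^5 + 20x^4 - 12x^3 + 15x^2
D D f = 45x^4 + 80x^3 - 36x^2 + 30x
(∇ + D D) f = 9x^5 + (85/2)x^4 + 58x^3 + (29/2)x^2 - 8x + 21/2


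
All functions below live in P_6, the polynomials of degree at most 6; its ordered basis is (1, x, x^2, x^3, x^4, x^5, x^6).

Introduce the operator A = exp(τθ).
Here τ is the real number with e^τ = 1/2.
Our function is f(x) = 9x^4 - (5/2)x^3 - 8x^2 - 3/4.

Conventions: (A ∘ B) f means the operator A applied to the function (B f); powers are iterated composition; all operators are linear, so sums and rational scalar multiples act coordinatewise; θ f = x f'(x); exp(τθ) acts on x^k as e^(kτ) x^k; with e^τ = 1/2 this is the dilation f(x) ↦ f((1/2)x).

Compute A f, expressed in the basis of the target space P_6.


the result is g(x) = (9/16)x^4 - (5/16)x^3 - 2x^2 - 3/4

exp(τθ) x^k = e^(kτ) x^k; with e^τ = 1/2 this sends x^k to (1/2)^k x^k
x^2 ↦ 1/4 x^2
x^3 ↦ 1/8 x^3
x^4 ↦ 1/16 x^4
applying this coordinatewise to f: exp(τθ) f = (9/16)x^4 - (5/16)x^3 - 2x^2 - 3/4


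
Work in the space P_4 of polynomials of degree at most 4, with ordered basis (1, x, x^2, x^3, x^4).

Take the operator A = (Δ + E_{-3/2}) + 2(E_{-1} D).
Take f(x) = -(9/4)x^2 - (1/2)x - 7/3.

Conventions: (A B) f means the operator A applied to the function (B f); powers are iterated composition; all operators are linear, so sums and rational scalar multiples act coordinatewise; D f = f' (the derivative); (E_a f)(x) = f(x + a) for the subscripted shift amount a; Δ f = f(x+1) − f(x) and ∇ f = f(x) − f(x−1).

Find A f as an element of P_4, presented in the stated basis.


Δ f = -(9/2)x - 11/4
E_{-3/2} f = -(9/4)x^2 + (25/4)x - 319/48
(Δ + E_{-3/2}) f = -(9/4)x^2 + (7/4)x - 451/48
D f = -(9/2)x - 1/2
E_{-1} D f = -(9/2)x + 4
(2(E_{-1} D)) f = -9x + 8
((Δ + E_{-3/2}) + 2(E_{-1} D)) f = -(9/4)x^2 - (29/4)x - 67/48

g(x) = -(9/4)x^2 - (29/4)x - 67/48


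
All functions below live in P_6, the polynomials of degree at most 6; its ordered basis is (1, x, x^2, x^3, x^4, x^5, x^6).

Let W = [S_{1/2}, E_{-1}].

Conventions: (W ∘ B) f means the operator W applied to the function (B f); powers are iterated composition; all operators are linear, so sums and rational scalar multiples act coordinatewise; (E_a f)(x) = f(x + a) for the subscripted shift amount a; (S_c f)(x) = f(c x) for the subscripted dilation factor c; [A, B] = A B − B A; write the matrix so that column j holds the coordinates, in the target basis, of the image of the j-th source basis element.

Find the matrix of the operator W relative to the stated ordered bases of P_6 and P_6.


the matrix is [[0, -1/2, 3/4, -7/8, 15/16, -31/32, 63/64]; [0, 0, -1/2, 9/8, -7/4, 75/32, -93/32]; [0, 0, 0, -3/8, 9/8, -35/16, 225/64]; [0, 0, 0, 0, -1/4, 15/16, -35/16]; [0, 0, 0, 0, 0, -5/32, 45/64]; [0, 0, 0, 0, 0, 0, -3/32]; [0, 0, 0, 0, 0, 0, 0]] (rows listed top to bottom)

image of 1: 0
image of x: -1/2
image of x^2: -(1/2)x + 3/4
image of x^3: -(3/8)x^2 + (9/8)x - 7/8
image of x^4: -(1/4)x^3 + (9/8)x^2 - (7/4)x + 15/16
image of x^5: -(5/32)x^4 + (15/16)x^3 - (35/16)x^2 + (75/32)x - 31/32
image of x^6: -(3/32)x^5 + (45/64)x^4 - (35/16)x^3 + (225/64)x^2 - (93/32)x + 63/64
each image's coordinates form column j of the matrix


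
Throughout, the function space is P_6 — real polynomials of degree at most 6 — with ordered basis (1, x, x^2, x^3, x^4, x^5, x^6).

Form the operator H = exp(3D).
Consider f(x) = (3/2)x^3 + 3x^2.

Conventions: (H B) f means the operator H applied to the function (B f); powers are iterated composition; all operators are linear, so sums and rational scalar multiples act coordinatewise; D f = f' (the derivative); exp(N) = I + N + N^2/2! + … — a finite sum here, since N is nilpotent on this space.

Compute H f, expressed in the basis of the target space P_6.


the image equals g(x) = (3/2)x^3 + (33/2)x^2 + (117/2)x + 135/2

order-1 term: (27/2)x^2 + 18x
order-2 term: (81/2)x + 27
order-3 term: 81/2
the series for exp(3D) f terminates at order 3
exp(3D) f = (3/2)x^3 + (33/2)x^2 + (117/2)x + 135/2


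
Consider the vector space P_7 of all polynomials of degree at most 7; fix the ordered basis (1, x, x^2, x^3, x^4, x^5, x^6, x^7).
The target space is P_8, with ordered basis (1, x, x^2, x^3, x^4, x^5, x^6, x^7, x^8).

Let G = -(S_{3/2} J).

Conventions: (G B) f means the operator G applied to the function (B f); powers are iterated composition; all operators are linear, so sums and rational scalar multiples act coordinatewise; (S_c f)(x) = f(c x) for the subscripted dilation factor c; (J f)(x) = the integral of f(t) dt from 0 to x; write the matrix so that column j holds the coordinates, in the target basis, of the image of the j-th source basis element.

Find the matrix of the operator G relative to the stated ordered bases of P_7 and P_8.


image of 1: -(3/2)x
image of x: -(9/8)x^2
image of x^2: -(9/8)x^3
image of x^3: -(81/64)x^4
image of x^4: -(243/160)x^5
image of x^5: -(243/128)x^6
image of x^6: -(2187/896)x^7
image of x^7: -(6561/2048)x^8
each image's coordinates form column j of the matrix

the matrix is [[0, 0, 0, 0, 0, 0, 0, 0]; [-3/2, 0, 0, 0, 0, 0, 0, 0]; [0, -9/8, 0, 0, 0, 0, 0, 0]; [0, 0, -9/8, 0, 0, 0, 0, 0]; [0, 0, 0, -81/64, 0, 0, 0, 0]; [0, 0, 0, 0, -243/160, 0, 0, 0]; [0, 0, 0, 0, 0, -243/128, 0, 0]; [0, 0, 0, 0, 0, 0, -2187/896, 0]; [0, 0, 0, 0, 0, 0, 0, -6561/2048]] (rows listed top to bottom)


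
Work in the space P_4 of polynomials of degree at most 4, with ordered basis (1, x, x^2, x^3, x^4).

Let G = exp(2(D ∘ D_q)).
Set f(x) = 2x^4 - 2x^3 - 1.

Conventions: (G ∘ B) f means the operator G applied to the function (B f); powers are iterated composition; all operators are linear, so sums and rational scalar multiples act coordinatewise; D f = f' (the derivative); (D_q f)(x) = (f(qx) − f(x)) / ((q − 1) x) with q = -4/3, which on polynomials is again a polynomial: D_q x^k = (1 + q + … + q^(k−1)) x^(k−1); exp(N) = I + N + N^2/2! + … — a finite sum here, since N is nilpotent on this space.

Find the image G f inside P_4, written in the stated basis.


g(x) = 2x^4 - 2x^3 - (100/9)x^2 - (104/9)x + 73/27

order-1 term: -(100/9)x^2 - (104/9)x
order-2 term: 100/27
the series for exp(2(D ∘ D_q)) f terminates at order 2
exp(2(D ∘ D_q)) f = 2x^4 - 2x^3 - (100/9)x^2 - (104/9)x + 73/27


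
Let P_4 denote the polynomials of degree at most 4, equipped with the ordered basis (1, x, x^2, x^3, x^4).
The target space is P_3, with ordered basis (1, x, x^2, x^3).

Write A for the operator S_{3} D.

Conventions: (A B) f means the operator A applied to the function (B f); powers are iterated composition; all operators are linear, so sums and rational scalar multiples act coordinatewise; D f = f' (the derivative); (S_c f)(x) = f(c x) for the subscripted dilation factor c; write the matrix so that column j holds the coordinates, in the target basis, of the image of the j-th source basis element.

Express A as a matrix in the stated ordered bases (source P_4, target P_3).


the matrix is [[0, 1, 0, 0, 0]; [0, 0, 6, 0, 0]; [0, 0, 0, 27, 0]; [0, 0, 0, 0, 108]] (rows listed top to bottom)

image of 1: 0
image of x: 1
image of x^2: 6x
image of x^3: 27x^2
image of x^4: 108x^3
each image's coordinates form column j of the matrix


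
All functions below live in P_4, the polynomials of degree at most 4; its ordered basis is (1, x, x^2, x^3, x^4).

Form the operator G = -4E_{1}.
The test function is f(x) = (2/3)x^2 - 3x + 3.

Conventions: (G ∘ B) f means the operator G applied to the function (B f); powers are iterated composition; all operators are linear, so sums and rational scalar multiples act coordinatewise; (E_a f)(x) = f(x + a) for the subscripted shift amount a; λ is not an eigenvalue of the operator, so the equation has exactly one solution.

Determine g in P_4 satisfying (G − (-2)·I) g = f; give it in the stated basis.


write g with unknown coordinates in the stated basis and equate coefficients in (G − (-2)·I) g = f
solving from the highest basis element down gives g = -(1/3)x^2 + (17/6)x - 13/2
check: G g = (4/3)x^2 - (26/3)x + 16
so G g − (-2)·g = (2/3)x^2 - 3x + 3 = f ✓

the image equals g(x) = -(1/3)x^2 + (17/6)x - 13/2


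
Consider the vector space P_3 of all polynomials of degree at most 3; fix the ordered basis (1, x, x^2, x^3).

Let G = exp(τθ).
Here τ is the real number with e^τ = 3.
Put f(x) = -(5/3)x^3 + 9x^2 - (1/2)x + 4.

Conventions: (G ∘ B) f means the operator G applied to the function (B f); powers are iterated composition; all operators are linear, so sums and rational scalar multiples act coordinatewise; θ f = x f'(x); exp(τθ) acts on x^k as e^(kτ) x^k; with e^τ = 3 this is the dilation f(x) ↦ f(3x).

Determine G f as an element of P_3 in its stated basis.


g(x) = -45x^3 + 81x^2 - (3/2)x + 4

exp(τθ) x^k = e^(kτ) x^k; with e^τ = 3 this sends x^k to 3^k x^k
x ↦ 3 x
x^2 ↦ 9 x^2
x^3 ↦ 27 x^3
applying this coordinatewise to f: exp(τθ) f = -45x^3 + 81x^2 - (3/2)x + 4


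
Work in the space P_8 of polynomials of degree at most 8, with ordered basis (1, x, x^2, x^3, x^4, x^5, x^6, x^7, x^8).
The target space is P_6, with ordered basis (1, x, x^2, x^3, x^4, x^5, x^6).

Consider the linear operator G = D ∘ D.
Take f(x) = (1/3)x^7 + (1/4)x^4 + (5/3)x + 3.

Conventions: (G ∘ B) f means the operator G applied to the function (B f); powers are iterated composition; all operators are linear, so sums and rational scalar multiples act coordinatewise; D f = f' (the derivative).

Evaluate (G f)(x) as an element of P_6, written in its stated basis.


D f = (7/3)x^6 + x^3 + 5/3
D D f = 14x^5 + 3x^2

the image equals g(x) = 14x^5 + 3x^2


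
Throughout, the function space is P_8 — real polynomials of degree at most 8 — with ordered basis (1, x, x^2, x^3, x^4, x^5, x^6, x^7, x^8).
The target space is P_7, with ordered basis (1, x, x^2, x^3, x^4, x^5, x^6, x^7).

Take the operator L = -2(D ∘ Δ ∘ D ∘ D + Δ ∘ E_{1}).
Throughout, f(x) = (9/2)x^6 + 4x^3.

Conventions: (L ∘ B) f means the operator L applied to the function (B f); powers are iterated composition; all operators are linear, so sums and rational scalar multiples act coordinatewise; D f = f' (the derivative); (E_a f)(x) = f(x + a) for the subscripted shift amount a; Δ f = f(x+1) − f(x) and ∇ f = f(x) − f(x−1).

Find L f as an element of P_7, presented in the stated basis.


D f = 27x^5 + 12x^2
D D f = 135x^4 + 24x
Δ D D f = 540x^3 + 810x^2 + 540x + 159
D (Δ ∘ D ∘ D) f = 1620x^2 + 1620x + 540
E_{1} f = (9/2)x^6 + 27x^5 + (135/2)x^4 + 94x^3 + (159/2)x^2 + 39x + 17/2
Δ E_{1} f = 27x^5 + (405/2)x^4 + 630x^3 + (2049/2)x^2 + 873x + 623/2
(D ∘ Δ ∘ D ∘ D + Δ ∘ E_{1}) f = 27x^5 + (405/2)x^4 + 630x^3 + (5289/2)x^2 + 2493x + 1703/2
(-2(D ∘ Δ ∘ D ∘ D + Δ ∘ E_{1})) f = -54x^5 - 405x^4 - 1260x^3 - 5289x^2 - 4986x - 1703

g(x) = -54x^5 - 405x^4 - 1260x^3 - 5289x^2 - 4986x - 1703


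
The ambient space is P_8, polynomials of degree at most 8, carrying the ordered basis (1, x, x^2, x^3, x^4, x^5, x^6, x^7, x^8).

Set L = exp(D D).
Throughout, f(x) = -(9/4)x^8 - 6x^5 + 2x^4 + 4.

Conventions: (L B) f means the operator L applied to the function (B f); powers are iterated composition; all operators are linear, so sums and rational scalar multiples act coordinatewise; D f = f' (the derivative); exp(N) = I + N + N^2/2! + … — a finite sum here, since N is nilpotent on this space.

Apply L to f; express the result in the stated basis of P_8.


the result is g(x) = -(9/4)x^8 - 126x^6 - 6x^5 - 1888x^4 - 120x^3 - 7536x^2 - 360x - 3752

order-1 term: -126x^6 - 120x^3 + 24x^2
order-2 term: -1890x^4 - 360x + 24
order-3 term: -7560x^2
order-4 term: -3780
the series for exp(D D) f terminates at order 4
exp(D D) f = -(9/4)x^8 - 126x^6 - 6x^5 - 1888x^4 - 120x^3 - 7536x^2 - 360x - 3752


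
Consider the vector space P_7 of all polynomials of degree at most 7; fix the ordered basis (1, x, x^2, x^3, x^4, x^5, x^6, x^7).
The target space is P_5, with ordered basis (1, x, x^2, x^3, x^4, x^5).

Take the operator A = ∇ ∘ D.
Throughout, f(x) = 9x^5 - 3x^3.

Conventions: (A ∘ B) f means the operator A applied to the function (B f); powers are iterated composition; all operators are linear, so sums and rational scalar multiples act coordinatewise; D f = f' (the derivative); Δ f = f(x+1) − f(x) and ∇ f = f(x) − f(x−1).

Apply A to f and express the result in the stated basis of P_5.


D f = 45x^4 - 9x^2
∇ D f = 180x^3 - 270x^2 + 162x - 36

g(x) = 180x^3 - 270x^2 + 162x - 36


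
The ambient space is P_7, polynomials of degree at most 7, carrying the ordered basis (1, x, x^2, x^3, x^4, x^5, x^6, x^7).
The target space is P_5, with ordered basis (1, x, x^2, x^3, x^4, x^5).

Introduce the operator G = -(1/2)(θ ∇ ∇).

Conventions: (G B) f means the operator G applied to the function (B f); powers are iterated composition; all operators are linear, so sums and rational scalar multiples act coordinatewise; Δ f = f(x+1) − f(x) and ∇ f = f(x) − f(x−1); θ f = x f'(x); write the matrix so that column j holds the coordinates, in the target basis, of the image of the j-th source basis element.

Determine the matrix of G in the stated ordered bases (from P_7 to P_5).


image of 1: 0
image of x: 0
image of x^2: 0
image of x^3: -3x
image of x^4: -12x^2 + 12x
image of x^5: -30x^3 + 60x^2 - 35x
image of x^6: -60x^4 + 180x^3 - 210x^2 + 90x
image of x^7: -105x^5 + 420x^4 - 735x^3 + 630x^2 - 217x
each image's coordinates form column j of the matrix

the matrix is [[0, 0, 0, 0, 0, 0, 0, 0]; [0, 0, 0, -3, 12, -35, 90, -217]; [0, 0, 0, 0, -12, 60, -210, 630]; [0, 0, 0, 0, 0, -30, 180, -735]; [0, 0, 0, 0, 0, 0, -60, 420]; [0, 0, 0, 0, 0, 0, 0, -105]] (rows listed top to bottom)


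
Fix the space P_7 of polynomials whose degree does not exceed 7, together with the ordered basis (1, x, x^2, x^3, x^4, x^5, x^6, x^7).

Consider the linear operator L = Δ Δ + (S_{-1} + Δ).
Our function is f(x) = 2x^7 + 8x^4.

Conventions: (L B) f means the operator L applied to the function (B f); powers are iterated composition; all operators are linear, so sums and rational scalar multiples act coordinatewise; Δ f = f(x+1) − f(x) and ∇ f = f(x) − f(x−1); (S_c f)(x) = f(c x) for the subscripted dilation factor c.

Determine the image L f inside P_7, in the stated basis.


g(x) = -2x^7 + 14x^6 + 126x^5 + 498x^4 + 1082x^3 + 1446x^2 + 1106x + 374

Δ f = 14x^6 + 42x^5 + 70x^4 + 102x^3 + 90x^2 + 46x + 10
Δ Δ f = 84x^5 + 420x^4 + 980x^3 + 1356x^2 + 1060x + 364
S_{-1} f = -2x^7 + 8x^4
Δ f = 14x^6 + 42x^5 + 70x^4 + 102x^3 + 90x^2 + 46x + 10
(S_{-1} + Δ) f = -2x^7 + 14x^6 + 42x^5 + 78x^4 + 102x^3 + 90x^2 + 46x + 10
(Δ Δ + (S_{-1} + Δ)) f = -2x^7 + 14x^6 + 126x^5 + 498x^4 + 1082x^3 + 1446x^2 + 1106x + 374


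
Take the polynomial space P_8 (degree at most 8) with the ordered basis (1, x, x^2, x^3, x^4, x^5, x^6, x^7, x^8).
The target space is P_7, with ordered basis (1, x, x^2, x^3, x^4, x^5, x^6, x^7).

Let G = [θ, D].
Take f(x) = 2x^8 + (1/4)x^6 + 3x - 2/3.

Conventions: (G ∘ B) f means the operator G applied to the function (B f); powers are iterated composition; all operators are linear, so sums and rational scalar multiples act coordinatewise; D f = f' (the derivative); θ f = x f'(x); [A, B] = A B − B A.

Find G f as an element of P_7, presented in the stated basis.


the result is g(x) = -16x^7 - (3/2)x^5 - 3

D f = 16x^7 + (3/2)x^5 + 3
θ D f = 112x^7 + (15/2)x^5
θ f = 16x^8 + (3/2)x^6 + 3x
D θ f = 128x^7 + 9x^5 + 3
[θ, D] f = -16x^7 - (3/2)x^5 - 3
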